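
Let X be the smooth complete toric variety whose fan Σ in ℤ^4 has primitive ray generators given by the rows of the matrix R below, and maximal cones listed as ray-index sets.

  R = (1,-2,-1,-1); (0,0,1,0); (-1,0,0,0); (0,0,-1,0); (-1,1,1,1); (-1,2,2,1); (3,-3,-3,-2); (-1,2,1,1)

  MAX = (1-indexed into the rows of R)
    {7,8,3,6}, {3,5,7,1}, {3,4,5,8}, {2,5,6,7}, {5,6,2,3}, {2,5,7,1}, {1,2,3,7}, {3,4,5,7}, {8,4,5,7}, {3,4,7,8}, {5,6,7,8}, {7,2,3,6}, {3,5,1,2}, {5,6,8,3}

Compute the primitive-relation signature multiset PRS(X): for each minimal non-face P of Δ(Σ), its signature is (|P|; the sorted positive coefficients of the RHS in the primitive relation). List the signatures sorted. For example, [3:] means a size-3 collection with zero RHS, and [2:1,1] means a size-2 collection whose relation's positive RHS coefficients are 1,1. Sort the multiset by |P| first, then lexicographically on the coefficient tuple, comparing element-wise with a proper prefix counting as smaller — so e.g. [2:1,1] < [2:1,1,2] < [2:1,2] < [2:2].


9 collections generate NE(X_Σ); each relation:

  P={1,8}:  v_{1} + v_{8} = 0  so sig = [2:]
  P={2,4}:  v_{2} + v_{4} = 0  so sig = [2:]
  P={1,6}:  v_{1} + v_{6} = v_{2}  so sig = [2:1]
  P={2,8}:  v_{2} + v_{8} = v_{6}  so sig = [2:1]
  P={4,6}:  v_{4} + v_{6} = v_{8}  so sig = [2:1]
  P={1,4}:  v_{1} + v_{4} = v_{3} + v_{5} + v_{7}  so sig = [2:1,1,1]
  P={3,5,6,7}:  v_{3} + v_{5} + v_{6} + v_{7} = 0  so sig = [4:]
  P={2,3,5,7}:  v_{2} + v_{3} + v_{5} + v_{7} = v_{1}  so sig = [4:1]
  P={3,5,7,8}:  v_{3} + v_{5} + v_{7} + v_{8} = v_{4}  so sig = [4:1]

Sorted signature multiset PRS(X):
    |P|=2: 6 collections, coeffs (), (), (1), (1), (1), (1,1,1)
    |P|=4: 3 collections, coeffs (), (1), (1)


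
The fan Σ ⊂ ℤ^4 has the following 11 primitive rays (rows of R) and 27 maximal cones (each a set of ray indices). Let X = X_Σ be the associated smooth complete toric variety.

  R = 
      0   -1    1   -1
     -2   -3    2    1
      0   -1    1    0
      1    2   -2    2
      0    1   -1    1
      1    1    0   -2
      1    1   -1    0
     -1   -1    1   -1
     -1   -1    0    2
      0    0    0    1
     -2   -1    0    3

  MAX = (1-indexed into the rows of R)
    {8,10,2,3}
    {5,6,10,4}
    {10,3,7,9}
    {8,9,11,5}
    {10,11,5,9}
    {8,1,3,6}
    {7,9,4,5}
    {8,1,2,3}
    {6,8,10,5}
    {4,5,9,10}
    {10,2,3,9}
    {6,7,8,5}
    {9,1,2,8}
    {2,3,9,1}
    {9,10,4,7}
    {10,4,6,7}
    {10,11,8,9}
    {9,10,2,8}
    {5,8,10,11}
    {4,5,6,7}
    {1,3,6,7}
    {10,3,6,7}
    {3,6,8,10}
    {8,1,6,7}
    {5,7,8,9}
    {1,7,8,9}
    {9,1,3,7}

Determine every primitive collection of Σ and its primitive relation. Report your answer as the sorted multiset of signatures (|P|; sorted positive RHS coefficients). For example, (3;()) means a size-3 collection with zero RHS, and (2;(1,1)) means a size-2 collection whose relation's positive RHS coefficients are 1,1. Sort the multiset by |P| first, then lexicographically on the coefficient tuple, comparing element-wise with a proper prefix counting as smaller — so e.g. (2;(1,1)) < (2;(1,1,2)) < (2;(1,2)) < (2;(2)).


Minimal non-faces — 22 found among 11 rays, 27 max cones:

  P = {1,5}:  v_{1} + v_{5} = 0 — sig = (2;())
  P = {6,9}:  v_{6} + v_{9} = 0 — sig = (2;())
  P = {1,10}:  v_{1} + v_{10} = v_{3} — sig = (2;(1))
  P = {3,5}:  v_{3} + v_{5} = v_{10} — sig = (2;(1))
  P = {4,8}:  v_{4} + v_{8} = v_{5} — sig = (2;(1))
  P = {1,4}:  v_{1} + v_{4} = v_{7} + v_{10} — sig = (2;(1,1))
  P = {2,4}:  v_{2} + v_{4} = v_{9} + v_{10} — sig = (2;(1,1))
  P = {2,6}:  v_{2} + v_{6} = v_{3} + v_{8} — sig = (2;(1,1))
  P = {2,7}:  v_{2} + v_{7} = v_{1} + v_{9} — sig = (2;(1,1))
  P = {7,11}:  v_{7} + v_{11} = v_{5} + v_{9} — sig = (2;(1,1))
  P = {1,11}:  v_{1} + v_{11} = v_{8} + v_{9} + v_{10} — sig = (2;(1,1,1))
  P = {2,5}:  v_{2} + v_{5} = v_{8} + v_{9} + v_{10} — sig = (2;(1,1,1))
  P = {6,11}:  v_{6} + v_{11} = v_{5} + v_{8} + v_{10} — sig = (2;(1,1,1))
  P = {3,11}:  v_{3} + v_{11} = v_{8} + v_{9} + 2·v_{10} — sig = (2;(1,1,2))
  P = {4,11}:  v_{4} + v_{11} = 2·v_{5} + v_{9} + v_{10} — sig = (2;(1,1,2))
  P = {3,4}:  v_{3} + v_{4} = v_{7} + 2·v_{10} — sig = (2;(1,2))
  P = {2,11}:  v_{2} + v_{11} = 2·v_{8} + 2·v_{9} + 2·v_{10} — sig = (2;(2,2,2))
  P = {7,8,10}:  v_{7} + v_{8} + v_{10} = 0 — sig = (3;())
  P = {3,7,8}:  v_{3} + v_{7} + v_{8} = v_{1} — sig = (3;(1))
  P = {3,8,9}:  v_{3} + v_{8} + v_{9} = v_{2} — sig = (3;(1))
  P = {5,7,10}:  v_{5} + v_{7} + v_{10} = v_{4} — sig = (3;(1))
  P = {5,8,9,10}:  v_{5} + v_{8} + v_{9} + v_{10} = v_{11} — sig = (4;(1))

Sorted signature multiset PRS(X):
    |P|=2: 17 collections, coeffs (), (), (1), (1), (1), (1,1), (1,1), (1,1), (1,1), (1,1), (1,1,1), (1,1,1), (1,1,1), (1,1,2), (1,1,2), (1,2), (2,2,2)
    |P|=3: 4 collections, coeffs (), (1), (1), (1)
    |P|=4: 1 collection, coeffs (1)


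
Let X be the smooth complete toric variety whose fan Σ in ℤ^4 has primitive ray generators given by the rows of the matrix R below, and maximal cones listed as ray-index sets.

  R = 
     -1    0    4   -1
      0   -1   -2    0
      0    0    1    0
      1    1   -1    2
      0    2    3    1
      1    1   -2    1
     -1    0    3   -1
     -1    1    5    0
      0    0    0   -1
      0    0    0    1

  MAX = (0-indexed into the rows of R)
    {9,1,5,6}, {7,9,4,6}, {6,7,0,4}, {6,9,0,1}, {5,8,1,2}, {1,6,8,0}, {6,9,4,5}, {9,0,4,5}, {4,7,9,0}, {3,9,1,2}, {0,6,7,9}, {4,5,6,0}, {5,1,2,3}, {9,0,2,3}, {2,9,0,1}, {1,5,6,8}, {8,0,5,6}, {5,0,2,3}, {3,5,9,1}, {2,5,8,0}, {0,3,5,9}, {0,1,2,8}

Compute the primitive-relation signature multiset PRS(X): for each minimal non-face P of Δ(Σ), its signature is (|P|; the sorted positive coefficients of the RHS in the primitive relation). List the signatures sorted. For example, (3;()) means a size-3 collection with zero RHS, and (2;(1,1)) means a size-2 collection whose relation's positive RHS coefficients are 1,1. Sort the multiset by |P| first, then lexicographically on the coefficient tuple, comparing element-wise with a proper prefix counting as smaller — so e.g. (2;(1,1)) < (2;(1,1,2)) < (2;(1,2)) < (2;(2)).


18 collections generate NE(X_Σ); each relation:

  • {8,9}:  v_{8} + v_{9} = 0 ; sig = (2;())
  • {2,6}:  v_{2} + v_{6} = v_{0} ; sig = (2;(1))
  • {5,7}:  v_{5} + v_{7} = v_{4} ; sig = (2;(1))
  • {1,7}:  v_{1} + v_{7} = v_{6} + v_{9} ; sig = (2;(1,1))
  • {3,8}:  v_{3} + v_{8} = v_{2} + v_{5} ; sig = (2;(1,1))
  • {1,4}:  v_{1} + v_{4} = v_{5} + v_{6} + v_{9} ; sig = (2;(1,1,1))
  • {3,6}:  v_{3} + v_{6} = v_{0} + v_{5} + v_{9} ; sig = (2;(1,1,1))
  • {7,8}:  v_{7} + v_{8} = v_{0} + v_{5} + v_{6} ; sig = (2;(1,1,1))
  • {2,7}:  v_{2} + v_{7} = 2·v_{0} + v_{5} + v_{9} ; sig = (2;(1,1,2))
  • {4,8}:  v_{4} + v_{8} = v_{0} + 2·v_{5} + v_{6} ; sig = (2;(1,1,2))
  • {2,4}:  v_{2} + v_{4} = 2·v_{0} + 2·v_{5} + v_{9} ; sig = (2;(1,2,2))
  • {3,7}:  v_{3} + v_{7} = 2·v_{0} + 2·v_{5} + 2·v_{9} ; sig = (2;(2,2,2))
  • {3,4}:  v_{3} + v_{4} = 2·v_{0} + 3·v_{5} + 2·v_{9} ; sig = (2;(2,2,3))
  • {0,1,5}:  v_{0} + v_{1} + v_{5} = 0 ; sig = (3;())
  • {2,5,9}:  v_{2} + v_{5} + v_{9} = v_{3} ; sig = (3;(1))
  • {0,1,3}:  v_{0} + v_{1} + v_{3} = v_{2} + v_{9} ; sig = (3;(1,1))
  • {0,5,6,9}:  v_{0} + v_{5} + v_{6} + v_{9} = v_{7} ; sig = (4;(1))
  • {0,4,6,9}:  v_{0} + v_{4} + v_{6} + v_{9} = 2·v_{7} ; sig = (4;(2))

Sorted signature multiset PRS(X):
    |P|=2: 13 collections, coeffs (), (1), (1), (1,1), (1,1), (1,1,1), (1,1,1), (1,1,1), (1,1,2), (1,1,2), (1,2,2), (2,2,2), (2,2,3)
    |P|=3: 3 collections, coeffs (), (1), (1,1)
    |P|=4: 2 collections, coeffs (1), (2)


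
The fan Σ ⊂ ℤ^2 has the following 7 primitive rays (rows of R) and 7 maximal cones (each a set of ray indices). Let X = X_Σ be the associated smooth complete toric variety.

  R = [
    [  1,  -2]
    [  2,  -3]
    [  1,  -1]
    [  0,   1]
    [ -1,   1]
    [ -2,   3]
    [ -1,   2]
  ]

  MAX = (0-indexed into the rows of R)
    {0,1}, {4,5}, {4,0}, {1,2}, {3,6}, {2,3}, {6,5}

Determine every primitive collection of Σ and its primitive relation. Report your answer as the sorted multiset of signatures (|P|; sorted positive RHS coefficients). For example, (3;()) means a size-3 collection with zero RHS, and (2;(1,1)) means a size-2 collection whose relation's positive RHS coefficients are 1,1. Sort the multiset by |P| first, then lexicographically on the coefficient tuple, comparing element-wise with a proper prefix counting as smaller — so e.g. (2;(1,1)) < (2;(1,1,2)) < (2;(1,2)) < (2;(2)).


The 14 primitive collections of Σ (r=7, n=2):

  • {0,6}:  v_{0} + v_{6} = 0  ⇒ sig = (2;())
  • {1,5}:  v_{1} + v_{5} = 0  ⇒ sig = (2;())
  • {2,4}:  v_{2} + v_{4} = 0  ⇒ sig = (2;())
  • {0,2}:  v_{0} + v_{2} = v_{1}  ⇒ sig = (2;(1))
  • {0,3}:  v_{0} + v_{3} = v_{2}  ⇒ sig = (2;(1))
  • {0,5}:  v_{0} + v_{5} = v_{4}  ⇒ sig = (2;(1))
  • {1,4}:  v_{1} + v_{4} = v_{0}  ⇒ sig = (2;(1))
  • {1,6}:  v_{1} + v_{6} = v_{2}  ⇒ sig = (2;(1))
  • {2,5}:  v_{2} + v_{5} = v_{6}  ⇒ sig = (2;(1))
  • {2,6}:  v_{2} + v_{6} = v_{3}  ⇒ sig = (2;(1))
  • {3,4}:  v_{3} + v_{4} = v_{6}  ⇒ sig = (2;(1))
  • {4,6}:  v_{4} + v_{6} = v_{5}  ⇒ sig = (2;(1))
  • {1,3}:  v_{1} + v_{3} = 2·v_{2}  ⇒ sig = (2;(2))
  • {3,5}:  v_{3} + v_{5} = 2·v_{6}  ⇒ sig = (2;(2))

Hence PRS(X_Σ) =
    (2;())
    (2;())
    (2;())
    (2;(1))
    (2;(1))
    (2;(1))
    (2;(1))
    (2;(1))
    (2;(1))
    (2;(1))
    (2;(1))
    (2;(1))
    (2;(2))
    (2;(2))


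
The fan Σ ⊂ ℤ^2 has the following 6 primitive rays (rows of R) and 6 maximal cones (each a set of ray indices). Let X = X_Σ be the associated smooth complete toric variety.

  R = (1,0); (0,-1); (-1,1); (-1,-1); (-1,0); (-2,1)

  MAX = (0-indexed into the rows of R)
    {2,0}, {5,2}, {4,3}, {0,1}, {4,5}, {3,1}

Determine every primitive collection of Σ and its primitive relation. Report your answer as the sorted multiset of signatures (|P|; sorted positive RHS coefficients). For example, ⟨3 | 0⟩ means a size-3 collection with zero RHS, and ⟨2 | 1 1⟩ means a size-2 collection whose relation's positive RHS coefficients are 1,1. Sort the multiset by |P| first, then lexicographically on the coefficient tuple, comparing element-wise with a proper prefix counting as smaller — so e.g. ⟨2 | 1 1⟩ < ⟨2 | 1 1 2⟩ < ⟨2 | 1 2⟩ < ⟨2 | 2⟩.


Primitive collections (9):

  P = {0,4}:  v_{0} + v_{4} = 0  ⇒ sig = ⟨2 | 0⟩
  P = {0,3}:  v_{0} + v_{3} = v_{1}  ⇒ sig = ⟨2 | 1⟩
  P = {0,5}:  v_{0} + v_{5} = v_{2}  ⇒ sig = ⟨2 | 1⟩
  P = {1,2}:  v_{1} + v_{2} = v_{4}  ⇒ sig = ⟨2 | 1⟩
  P = {1,4}:  v_{1} + v_{4} = v_{3}  ⇒ sig = ⟨2 | 1⟩
  P = {2,4}:  v_{2} + v_{4} = v_{5}  ⇒ sig = ⟨2 | 1⟩
  P = {1,5}:  v_{1} + v_{5} = 2·v_{4}  ⇒ sig = ⟨2 | 2⟩
  P = {2,3}:  v_{2} + v_{3} = 2·v_{4}  ⇒ sig = ⟨2 | 2⟩
  P = {3,5}:  v_{3} + v_{5} = 3·v_{4}  ⇒ sig = ⟨2 | 3⟩

Sorted signature multiset PRS(X):
    ⟨2 | 0⟩
    ⟨2 | 1⟩
    ⟨2 | 1⟩
    ⟨2 | 1⟩
    ⟨2 | 1⟩
    ⟨2 | 1⟩
    ⟨2 | 2⟩
    ⟨2 | 2⟩
    ⟨2 | 3⟩


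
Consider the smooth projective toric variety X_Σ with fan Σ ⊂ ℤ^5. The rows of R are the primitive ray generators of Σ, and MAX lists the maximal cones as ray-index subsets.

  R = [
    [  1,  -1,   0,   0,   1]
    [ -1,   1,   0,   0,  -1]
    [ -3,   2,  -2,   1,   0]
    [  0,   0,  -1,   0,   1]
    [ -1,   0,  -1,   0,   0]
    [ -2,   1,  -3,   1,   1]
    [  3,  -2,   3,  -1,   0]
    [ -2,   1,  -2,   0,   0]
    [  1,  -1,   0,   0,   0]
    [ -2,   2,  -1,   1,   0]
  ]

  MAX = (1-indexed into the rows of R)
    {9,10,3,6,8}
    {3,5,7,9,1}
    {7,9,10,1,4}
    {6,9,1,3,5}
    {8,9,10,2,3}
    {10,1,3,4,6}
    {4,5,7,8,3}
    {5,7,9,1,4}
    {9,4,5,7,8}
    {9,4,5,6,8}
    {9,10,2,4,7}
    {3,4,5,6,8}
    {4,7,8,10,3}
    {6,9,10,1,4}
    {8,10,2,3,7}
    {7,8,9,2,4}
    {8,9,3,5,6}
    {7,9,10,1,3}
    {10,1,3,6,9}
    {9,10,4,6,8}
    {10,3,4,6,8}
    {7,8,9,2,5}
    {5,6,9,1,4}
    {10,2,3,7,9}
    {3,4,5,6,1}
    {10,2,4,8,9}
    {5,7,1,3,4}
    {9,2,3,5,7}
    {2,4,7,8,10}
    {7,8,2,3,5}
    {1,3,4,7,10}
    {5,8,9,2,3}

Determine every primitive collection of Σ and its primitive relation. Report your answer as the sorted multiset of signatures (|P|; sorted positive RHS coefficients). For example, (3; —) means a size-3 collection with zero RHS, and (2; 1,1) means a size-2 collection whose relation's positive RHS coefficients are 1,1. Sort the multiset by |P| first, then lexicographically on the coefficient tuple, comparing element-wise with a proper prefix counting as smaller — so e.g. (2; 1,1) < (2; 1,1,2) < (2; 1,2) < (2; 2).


Primitive collections (10):

  P = {1,2}:  v_{1} + v_{2} = 0  →  sig = (2; —)
  P = {5,10}:  v_{5} + v_{10} = v_{3}  →  sig = (2; 1)
  P = {6,7}:  v_{6} + v_{7} = v_{1}  →  sig = (2; 1)
  P = {1,8}:  v_{1} + v_{8} = v_{4} + v_{5}  →  sig = (2; 1,1)
  P = {2,6}:  v_{2} + v_{6} = v_{8} + v_{9} + v_{10}  →  sig = (2; 1,1,1)
  P = {2,4,5}:  v_{2} + v_{4} + v_{5} = v_{8}  →  sig = (3; 1)
  P = {3,4,9}:  v_{3} + v_{4} + v_{9} = v_{6}  →  sig = (3; 1)
  P = {2,3,4}:  v_{2} + v_{3} + v_{4} = v_{8} + v_{10}  →  sig = (3; 1,1)
  P = {7,8,9,10}:  v_{7} + v_{8} + v_{9} + v_{10} = 0  →  sig = (4; —)
  P = {3,7,8,9}:  v_{3} + v_{7} + v_{8} + v_{9} = v_{5}  →  sig = (4; 1)

so the primitive-relation signature multiset is
{ (2; —),  (2; 1) ×2,  (2; 1,1),  (2; 1,1,1),  (3; 1) ×2,  (3; 1,1),  (4; —),  (4; 1) }


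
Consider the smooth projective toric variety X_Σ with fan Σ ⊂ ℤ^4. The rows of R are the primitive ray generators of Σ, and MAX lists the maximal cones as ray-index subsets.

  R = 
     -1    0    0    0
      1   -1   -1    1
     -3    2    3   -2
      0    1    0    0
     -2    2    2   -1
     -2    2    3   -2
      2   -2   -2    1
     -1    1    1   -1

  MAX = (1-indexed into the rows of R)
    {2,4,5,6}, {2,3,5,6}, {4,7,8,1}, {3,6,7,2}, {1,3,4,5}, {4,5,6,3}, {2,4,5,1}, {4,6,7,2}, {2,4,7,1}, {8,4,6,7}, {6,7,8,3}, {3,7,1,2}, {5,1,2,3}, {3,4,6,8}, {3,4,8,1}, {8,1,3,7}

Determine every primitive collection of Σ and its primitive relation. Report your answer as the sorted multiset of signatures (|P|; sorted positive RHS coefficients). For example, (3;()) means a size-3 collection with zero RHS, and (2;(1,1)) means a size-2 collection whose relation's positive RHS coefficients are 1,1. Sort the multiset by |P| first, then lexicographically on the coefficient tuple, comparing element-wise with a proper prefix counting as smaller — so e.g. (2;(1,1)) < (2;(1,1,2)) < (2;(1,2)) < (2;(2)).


6 minimal non-faces of Δ(Σ) (on 8 rays):

  P = {2,8}:  v_{2} + v_{8} = 0  so sig = (2;())
  P = {5,7}:  v_{5} + v_{7} = 0  so sig = (2;())
  P = {1,6}:  v_{1} + v_{6} = v_{3}  so sig = (2;(1))
  P = {5,8}:  v_{5} + v_{8} = v_{3} + v_{4}  so sig = (2;(1,1))
  P = {2,3,4}:  v_{2} + v_{3} + v_{4} = v_{5}  so sig = (3;(1))
  P = {3,4,7}:  v_{3} + v_{4} + v_{7} = v_{8}  so sig = (3;(1))

Sorted signature multiset PRS(X):
    (2;())
    (2;())
    (2;(1))
    (2;(1,1))
    (3;(1))
    (3;(1))


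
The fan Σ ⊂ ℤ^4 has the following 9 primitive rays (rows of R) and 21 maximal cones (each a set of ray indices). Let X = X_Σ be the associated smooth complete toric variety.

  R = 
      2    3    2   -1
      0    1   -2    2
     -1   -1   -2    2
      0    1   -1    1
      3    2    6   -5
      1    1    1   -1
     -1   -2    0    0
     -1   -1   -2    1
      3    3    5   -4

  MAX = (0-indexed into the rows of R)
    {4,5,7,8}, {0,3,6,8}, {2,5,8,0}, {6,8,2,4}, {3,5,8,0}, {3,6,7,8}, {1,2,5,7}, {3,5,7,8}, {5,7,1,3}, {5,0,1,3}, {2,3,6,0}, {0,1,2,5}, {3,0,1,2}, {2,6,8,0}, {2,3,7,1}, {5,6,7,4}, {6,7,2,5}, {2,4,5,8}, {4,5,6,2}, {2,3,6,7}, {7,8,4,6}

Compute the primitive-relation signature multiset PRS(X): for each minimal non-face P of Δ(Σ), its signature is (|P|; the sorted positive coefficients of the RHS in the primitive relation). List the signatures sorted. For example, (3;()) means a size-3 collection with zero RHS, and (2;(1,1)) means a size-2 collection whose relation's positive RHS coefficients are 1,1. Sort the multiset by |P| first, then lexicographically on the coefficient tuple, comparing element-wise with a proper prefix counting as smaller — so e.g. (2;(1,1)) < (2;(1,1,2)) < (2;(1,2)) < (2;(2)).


13 minimal non-faces of Δ(Σ) (on 9 rays):

  P = {1,6}:  v_{1} + v_{6} = v_{2}  →  sig = (2;(1))
  P = {3,4}:  v_{3} + v_{4} = v_{8}  →  sig = (2;(1))
  P = {0,7}:  v_{0} + v_{7} = v_{3} + v_{5}  →  sig = (2;(1,1))
  P = {1,8}:  v_{1} + v_{8} = v_{0} + v_{5}  →  sig = (2;(1,1))
  P = {1,4}:  v_{1} + v_{4} = v_{2} + v_{5} + v_{8}  →  sig = (2;(1,1,1))
  P = {0,4}:  v_{0} + v_{4} = v_{2} + 2·v_{8}  →  sig = (2;(1,2))
  P = {3,5,6}:  v_{3} + v_{5} + v_{6} = 0  →  sig = (3;())
  P = {2,3,5}:  v_{2} + v_{3} + v_{5} = v_{1}  →  sig = (3;(1))
  P = {2,3,8}:  v_{2} + v_{3} + v_{8} = v_{0}  →  sig = (3;(1))
  P = {2,7,8}:  v_{2} + v_{7} + v_{8} = v_{5}  →  sig = (3;(1))
  P = {5,6,8}:  v_{5} + v_{6} + v_{8} = v_{4}  →  sig = (3;(1))
  P = {0,5,6}:  v_{0} + v_{5} + v_{6} = v_{2} + v_{8}  →  sig = (3;(1,1))
  P = {2,4,7}:  v_{2} + v_{4} + v_{7} = 2·v_{5} + v_{6}  →  sig = (3;(1,2))

so the primitive-relation signature multiset is
    (2;(1))
    (2;(1))
    (2;(1,1))
    (2;(1,1))
    (2;(1,1,1))
    (2;(1,2))
    (3;())
    (3;(1))
    (3;(1))
    (3;(1))
    (3;(1))
    (3;(1,1))
    (3;(1,2))


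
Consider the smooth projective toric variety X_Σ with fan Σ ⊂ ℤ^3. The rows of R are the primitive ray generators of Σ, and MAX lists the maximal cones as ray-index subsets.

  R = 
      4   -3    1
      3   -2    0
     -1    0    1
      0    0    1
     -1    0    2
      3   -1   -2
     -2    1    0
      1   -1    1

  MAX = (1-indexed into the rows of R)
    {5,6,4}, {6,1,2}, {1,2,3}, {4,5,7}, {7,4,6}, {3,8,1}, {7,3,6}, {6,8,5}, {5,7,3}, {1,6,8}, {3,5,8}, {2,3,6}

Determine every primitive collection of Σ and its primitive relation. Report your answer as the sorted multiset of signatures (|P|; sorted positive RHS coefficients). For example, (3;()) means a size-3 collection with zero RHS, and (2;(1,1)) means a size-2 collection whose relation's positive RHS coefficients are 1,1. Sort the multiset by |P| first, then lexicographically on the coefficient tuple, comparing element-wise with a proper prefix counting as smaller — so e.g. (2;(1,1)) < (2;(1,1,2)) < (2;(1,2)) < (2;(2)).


The 14 primitive collections of Σ (r=8, n=3):

  • {2,8}:  v_{2} + v_{8} = v_{1}  ⟹  sig = (2;(1))
  • {3,4}:  v_{3} + v_{4} = v_{5}  ⟹  sig = (2;(1))
  • {7,8}:  v_{7} + v_{8} = v_{3}  ⟹  sig = (2;(1))
  • {1,7}:  v_{1} + v_{7} = v_{2} + v_{3}  ⟹  sig = (2;(1,1))
  • {2,4}:  v_{2} + v_{4} = v_{5} + v_{6} + v_{8}  ⟹  sig = (2;(1,1,1))
  • {1,4}:  v_{1} + v_{4} = v_{5} + v_{6} + 2·v_{8}  ⟹  sig = (2;(1,1,2))
  • {2,7}:  v_{2} + v_{7} = 2·v_{3} + v_{6}  ⟹  sig = (2;(1,2))
  • {4,8}:  v_{4} + v_{8} = 2·v_{5} + v_{6}  ⟹  sig = (2;(1,2))
  • {2,5}:  v_{2} + v_{5} = 2·v_{8}  ⟹  sig = (2;(2))
  • {1,5}:  v_{1} + v_{5} = 3·v_{8}  ⟹  sig = (2;(3))
  • {5,6,7}:  v_{5} + v_{6} + v_{7} = 0  ⟹  sig = (3;())
  • {3,5,6}:  v_{3} + v_{5} + v_{6} = v_{8}  ⟹  sig = (3;(1))
  • {3,6,8}:  v_{3} + v_{6} + v_{8} = v_{2}  ⟹  sig = (3;(1))
  • {1,3,6}:  v_{1} + v_{3} + v_{6} = 2·v_{2}  ⟹  sig = (3;(2))

Hence PRS(X_Σ) =
    (2;(1))
    (2;(1))
    (2;(1))
    (2;(1,1))
    (2;(1,1,1))
    (2;(1,1,2))
    (2;(1,2))
    (2;(1,2))
    (2;(2))
    (2;(3))
    (3;())
    (3;(1))
    (3;(1))
    (3;(2))


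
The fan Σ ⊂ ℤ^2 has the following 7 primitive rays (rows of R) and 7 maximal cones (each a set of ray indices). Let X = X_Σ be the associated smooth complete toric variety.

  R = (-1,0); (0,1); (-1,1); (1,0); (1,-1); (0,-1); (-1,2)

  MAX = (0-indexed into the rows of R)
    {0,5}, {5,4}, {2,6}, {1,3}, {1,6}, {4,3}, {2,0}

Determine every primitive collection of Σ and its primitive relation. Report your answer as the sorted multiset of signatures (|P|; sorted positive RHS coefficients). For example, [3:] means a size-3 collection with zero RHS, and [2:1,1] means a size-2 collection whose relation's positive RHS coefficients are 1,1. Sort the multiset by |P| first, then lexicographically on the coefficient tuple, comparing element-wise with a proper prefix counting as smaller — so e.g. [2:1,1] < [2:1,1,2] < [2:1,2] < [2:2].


14 minimal non-faces of Δ(Σ) (on 7 rays):

  • {0,3}:  v_{0} + v_{3} = 0  ⇒ sig = [2:]
  • {1,5}:  v_{1} + v_{5} = 0  ⇒ sig = [2:]
  • {2,4}:  v_{2} + v_{4} = 0  ⇒ sig = [2:]
  • {0,1}:  v_{0} + v_{1} = v_{2}  ⇒ sig = [2:1]
  • {0,4}:  v_{0} + v_{4} = v_{5}  ⇒ sig = [2:1]
  • {1,2}:  v_{1} + v_{2} = v_{6}  ⇒ sig = [2:1]
  • {1,4}:  v_{1} + v_{4} = v_{3}  ⇒ sig = [2:1]
  • {2,3}:  v_{2} + v_{3} = v_{1}  ⇒ sig = [2:1]
  • {2,5}:  v_{2} + v_{5} = v_{0}  ⇒ sig = [2:1]
  • {3,5}:  v_{3} + v_{5} = v_{4}  ⇒ sig = [2:1]
  • {4,6}:  v_{4} + v_{6} = v_{1}  ⇒ sig = [2:1]
  • {5,6}:  v_{5} + v_{6} = v_{2}  ⇒ sig = [2:1]
  • {0,6}:  v_{0} + v_{6} = 2·v_{2}  ⇒ sig = [2:2]
  • {3,6}:  v_{3} + v_{6} = 2·v_{1}  ⇒ sig = [2:2]

Hence PRS(X_Σ) =
    |P|=2: 14 collections, coeffs (), (), (), (1), (1), (1), (1), (1), (1), (1), (1), (1), (2), (2)


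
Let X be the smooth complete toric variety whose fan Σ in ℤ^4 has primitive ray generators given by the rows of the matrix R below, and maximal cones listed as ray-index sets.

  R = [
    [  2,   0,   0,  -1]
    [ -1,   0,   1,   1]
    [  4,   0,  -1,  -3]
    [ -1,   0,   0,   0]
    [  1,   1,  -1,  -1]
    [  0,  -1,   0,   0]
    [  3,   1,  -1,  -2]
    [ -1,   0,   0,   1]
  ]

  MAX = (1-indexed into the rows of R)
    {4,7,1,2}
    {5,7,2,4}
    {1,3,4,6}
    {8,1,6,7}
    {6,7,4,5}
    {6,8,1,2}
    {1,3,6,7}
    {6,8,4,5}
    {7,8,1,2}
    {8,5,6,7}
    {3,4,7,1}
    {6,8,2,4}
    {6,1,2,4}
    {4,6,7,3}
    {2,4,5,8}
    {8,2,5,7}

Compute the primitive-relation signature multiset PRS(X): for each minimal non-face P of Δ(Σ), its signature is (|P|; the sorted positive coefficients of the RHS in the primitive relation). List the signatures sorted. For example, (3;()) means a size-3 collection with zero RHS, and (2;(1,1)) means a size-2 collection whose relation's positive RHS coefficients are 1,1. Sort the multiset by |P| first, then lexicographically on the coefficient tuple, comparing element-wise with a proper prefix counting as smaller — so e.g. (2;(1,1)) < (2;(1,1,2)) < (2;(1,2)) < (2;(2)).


The 9 primitive collections of Σ (r=8, n=4):

  • {1,5}:  v_{1} + v_{5} = v_{7} — sig = (2;(1))
  • {3,8}:  v_{3} + v_{8} = v_{6} + v_{7} — sig = (2;(1,1))
  • {3,5}:  v_{3} + v_{5} = v_{4} + v_{6} + 2·v_{7} — sig = (2;(1,1,2))
  • {2,3}:  v_{2} + v_{3} = 2·v_{1} + v_{4} — sig = (2;(1,2))
  • {1,4,8}:  v_{1} + v_{4} + v_{8} = 0 — sig = (3;())
  • {2,5,6}:  v_{2} + v_{5} + v_{6} = 0 — sig = (3;())
  • {2,6,7}:  v_{2} + v_{6} + v_{7} = v_{1} — sig = (3;(1))
  • {4,7,8}:  v_{4} + v_{7} + v_{8} = v_{5} — sig = (3;(1))
  • {1,4,6,7}:  v_{1} + v_{4} + v_{6} + v_{7} = v_{3} — sig = (4;(1))

Hence PRS(X_Σ) =
{ (2;(1)),  (2;(1,1)),  (2;(1,1,2)),  (2;(1,2)),  (3;()) ×2,  (3;(1)) ×2,  (4;(1)) }


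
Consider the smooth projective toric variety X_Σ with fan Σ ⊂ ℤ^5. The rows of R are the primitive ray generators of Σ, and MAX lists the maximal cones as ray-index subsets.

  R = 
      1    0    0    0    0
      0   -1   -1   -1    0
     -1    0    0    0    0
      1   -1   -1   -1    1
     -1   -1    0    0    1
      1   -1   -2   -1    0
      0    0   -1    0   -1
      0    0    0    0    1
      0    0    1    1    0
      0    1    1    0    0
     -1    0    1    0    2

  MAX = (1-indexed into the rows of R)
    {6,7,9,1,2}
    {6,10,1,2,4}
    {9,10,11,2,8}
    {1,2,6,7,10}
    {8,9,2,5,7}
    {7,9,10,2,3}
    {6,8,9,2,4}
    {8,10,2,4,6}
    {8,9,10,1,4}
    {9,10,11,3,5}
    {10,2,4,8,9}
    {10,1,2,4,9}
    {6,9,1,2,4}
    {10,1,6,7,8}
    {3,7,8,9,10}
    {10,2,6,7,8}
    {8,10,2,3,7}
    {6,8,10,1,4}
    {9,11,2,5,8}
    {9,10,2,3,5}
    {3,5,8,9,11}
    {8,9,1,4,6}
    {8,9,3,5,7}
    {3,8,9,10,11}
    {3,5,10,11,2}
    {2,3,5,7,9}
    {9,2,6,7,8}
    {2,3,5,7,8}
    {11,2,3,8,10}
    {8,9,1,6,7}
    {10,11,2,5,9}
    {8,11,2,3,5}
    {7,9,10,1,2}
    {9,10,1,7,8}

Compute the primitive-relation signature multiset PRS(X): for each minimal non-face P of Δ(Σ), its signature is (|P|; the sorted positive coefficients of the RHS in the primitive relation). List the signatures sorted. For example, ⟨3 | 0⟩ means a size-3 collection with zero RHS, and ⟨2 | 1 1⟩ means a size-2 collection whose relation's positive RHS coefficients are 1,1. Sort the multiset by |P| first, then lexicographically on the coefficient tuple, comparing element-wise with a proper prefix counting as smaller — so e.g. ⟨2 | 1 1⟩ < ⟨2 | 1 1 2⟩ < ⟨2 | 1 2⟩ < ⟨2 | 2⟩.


Σ has 18 primitive collections:

  • {1,3}:  v_{1} + v_{3} = 0  →  sig = ⟨2 | 0⟩
  • {4,7}:  v_{4} + v_{7} = v_{6}  →  sig = ⟨2 | 1⟩
  • {3,4}:  v_{3} + v_{4} = v_{2} + v_{8}  →  sig = ⟨2 | 1 1⟩
  • {7,11}:  v_{7} + v_{11} = v_{3} + v_{8}  →  sig = ⟨2 | 1 1⟩
  • {1,5}:  v_{1} + v_{5} = v_{2} + v_{8} + v_{9}  →  sig = ⟨2 | 1 1 1⟩
  • {3,6}:  v_{3} + v_{6} = v_{2} + v_{7} + v_{8}  →  sig = ⟨2 | 1 1 1⟩
  • {1,11}:  v_{1} + v_{11} = v_{2} + 2·v_{8} + v_{9} + v_{10}  →  sig = ⟨2 | 1 1 1 2⟩
  • {5,6}:  v_{5} + v_{6} = 2·v_{2} + v_{7} + 2·v_{8} + v_{9}  →  sig = ⟨2 | 1 1 2 2⟩
  • {4,11}:  v_{4} + v_{11} = 2·v_{2} + 3·v_{8} + v_{9} + v_{10}  →  sig = ⟨2 | 1 1 2 3⟩
  • {6,11}:  v_{6} + v_{11} = v_{2} + 2·v_{8}  →  sig = ⟨2 | 1 2⟩
  • {4,5}:  v_{4} + v_{5} = 2·v_{2} + 2·v_{8} + v_{9}  →  sig = ⟨2 | 1 2 2⟩
  • {1,2,8}:  v_{1} + v_{2} + v_{8} = v_{4}  →  sig = ⟨3 | 1⟩
  • {5,7,10}:  v_{5} + v_{7} + v_{10} = v_{3}  →  sig = ⟨3 | 1⟩
  • {5,8,10}:  v_{5} + v_{8} + v_{10} = v_{11}  →  sig = ⟨3 | 1⟩
  • {6,9,10}:  v_{6} + v_{9} + v_{10} = v_{1}  →  sig = ⟨3 | 1⟩
  • {2,3,8,9}:  v_{2} + v_{3} + v_{8} + v_{9} = v_{5}  →  sig = ⟨4 | 1⟩
  • {2,3,9,11}:  v_{2} + v_{3} + v_{9} + v_{11} = 2·v_{5} + v_{10}  →  sig = ⟨4 | 1 2⟩
  • {2,7,8,9,10}:  v_{2} + v_{7} + v_{8} + v_{9} + v_{10} = 0  →  sig = ⟨5 | 0⟩

Hence PRS(X_Σ) =
    |P|=2: 11 collections, coeffs (), (1), (1,1), (1,1), (1,1,1), (1,1,1), (1,1,1,2), (1,1,2,2), (1,1,2,3), (1,2), (1,2,2)
    |P|=3: 4 collections, coeffs (1), (1), (1), (1)
    |P|=4: 2 collections, coeffs (1), (1,2)
    |P|=5: 1 collection, coeffs ()


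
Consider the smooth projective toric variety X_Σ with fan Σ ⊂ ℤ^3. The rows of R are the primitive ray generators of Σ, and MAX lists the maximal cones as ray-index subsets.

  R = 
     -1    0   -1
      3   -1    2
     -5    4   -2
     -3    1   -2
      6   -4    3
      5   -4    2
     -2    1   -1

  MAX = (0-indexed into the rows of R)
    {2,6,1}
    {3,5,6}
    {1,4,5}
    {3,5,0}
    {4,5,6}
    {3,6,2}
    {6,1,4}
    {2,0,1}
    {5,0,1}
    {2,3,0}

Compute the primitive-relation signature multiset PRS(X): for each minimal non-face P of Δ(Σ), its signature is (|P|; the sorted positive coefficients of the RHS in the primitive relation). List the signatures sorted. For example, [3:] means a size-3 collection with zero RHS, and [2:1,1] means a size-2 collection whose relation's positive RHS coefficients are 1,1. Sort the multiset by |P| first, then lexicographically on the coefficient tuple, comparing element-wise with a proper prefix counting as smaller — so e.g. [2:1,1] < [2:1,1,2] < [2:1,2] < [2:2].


Minimal non-faces — 7 found among 7 rays, 10 max cones:

  P={1,3}:  v_{1} + v_{3} = 0  so sig = [2:]
  P={2,5}:  v_{2} + v_{5} = 0  so sig = [2:]
  P={0,4}:  v_{0} + v_{4} = v_{5}  so sig = [2:1]
  P={0,6}:  v_{0} + v_{6} = v_{3}  so sig = [2:1]
  P={2,4}:  v_{2} + v_{4} = v_{1} + v_{6}  so sig = [2:1,1]
  P={3,4}:  v_{3} + v_{4} = v_{5} + v_{6}  so sig = [2:1,1]
  P={1,5,6}:  v_{1} + v_{5} + v_{6} = v_{4}  so sig = [3:1]

Hence PRS(X_Σ) =
    |P|=2: 6 collections, coeffs (), (), (1), (1), (1,1), (1,1)
    |P|=3: 1 collection, coeffs (1)


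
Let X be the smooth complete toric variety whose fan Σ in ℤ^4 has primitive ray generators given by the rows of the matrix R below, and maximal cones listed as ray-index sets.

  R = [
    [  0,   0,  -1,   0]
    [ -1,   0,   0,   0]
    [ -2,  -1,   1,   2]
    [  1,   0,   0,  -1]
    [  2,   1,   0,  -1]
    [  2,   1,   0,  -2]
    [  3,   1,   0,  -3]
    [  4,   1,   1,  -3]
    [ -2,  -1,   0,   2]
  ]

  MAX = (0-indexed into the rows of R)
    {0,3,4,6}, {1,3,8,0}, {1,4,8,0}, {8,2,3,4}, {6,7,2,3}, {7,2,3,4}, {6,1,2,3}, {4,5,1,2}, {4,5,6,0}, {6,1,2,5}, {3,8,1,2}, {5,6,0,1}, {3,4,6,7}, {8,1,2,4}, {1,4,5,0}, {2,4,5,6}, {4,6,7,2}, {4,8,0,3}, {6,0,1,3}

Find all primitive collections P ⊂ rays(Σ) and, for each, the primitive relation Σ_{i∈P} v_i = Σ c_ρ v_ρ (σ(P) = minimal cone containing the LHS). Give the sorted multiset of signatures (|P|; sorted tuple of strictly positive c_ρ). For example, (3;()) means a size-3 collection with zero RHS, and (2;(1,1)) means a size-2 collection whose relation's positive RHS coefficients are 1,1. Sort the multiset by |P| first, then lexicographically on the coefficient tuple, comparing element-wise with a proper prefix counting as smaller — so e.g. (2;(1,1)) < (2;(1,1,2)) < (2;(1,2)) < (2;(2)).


Minimal non-faces — 11 found among 9 rays, 19 max cones:

  • {5,8}:  v_{5} + v_{8} = 0 — sig = (2;())
  • {0,2}:  v_{0} + v_{2} = v_{8} — sig = (2;(1))
  • {3,5}:  v_{3} + v_{5} = v_{6} — sig = (2;(1))
  • {6,8}:  v_{6} + v_{8} = v_{3} — sig = (2;(1))
  • {1,7}:  v_{1} + v_{7} = v_{2} + v_{5} + v_{6} — sig = (2;(1,1,1))
  • {5,7}:  v_{5} + v_{7} = v_{2} + v_{4} + 2·v_{6} — sig = (2;(1,1,2))
  • {7,8}:  v_{7} + v_{8} = v_{2} + 2·v_{3} + v_{4} — sig = (2;(1,1,2))
  • {0,7}:  v_{0} + v_{7} = 2·v_{3} + v_{4} — sig = (2;(1,2))
  • {1,3,4}:  v_{1} + v_{3} + v_{4} = v_{5} — sig = (3;(1))
  • {1,4,6}:  v_{1} + v_{4} + v_{6} = 2·v_{5} — sig = (3;(2))
  • {2,3,4,6}:  v_{2} + v_{3} + v_{4} + v_{6} = v_{7} — sig = (4;(1))

so the primitive-relation signature multiset is
{ (2;()),  (2;(1)) ×3,  (2;(1,1,1)),  (2;(1,1,2)) ×2,  (2;(1,2)),  (3;(1)),  (3;(2)),  (4;(1)) }


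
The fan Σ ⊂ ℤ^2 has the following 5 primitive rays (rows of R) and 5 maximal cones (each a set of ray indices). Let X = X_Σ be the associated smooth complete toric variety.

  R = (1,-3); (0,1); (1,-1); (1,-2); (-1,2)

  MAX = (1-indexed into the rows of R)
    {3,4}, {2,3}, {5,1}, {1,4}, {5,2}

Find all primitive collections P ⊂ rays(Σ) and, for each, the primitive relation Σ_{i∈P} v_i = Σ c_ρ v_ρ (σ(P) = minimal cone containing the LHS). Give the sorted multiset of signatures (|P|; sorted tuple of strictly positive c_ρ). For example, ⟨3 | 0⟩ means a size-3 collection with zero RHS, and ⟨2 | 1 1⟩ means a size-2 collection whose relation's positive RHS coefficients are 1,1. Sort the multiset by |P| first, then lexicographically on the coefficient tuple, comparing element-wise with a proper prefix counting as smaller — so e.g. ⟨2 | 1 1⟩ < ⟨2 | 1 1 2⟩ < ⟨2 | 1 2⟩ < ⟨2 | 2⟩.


Primitive collections (5):

  P = {4,5}:  v_{4} + v_{5} = 0 ; sig = ⟨2 | 0⟩
  P = {1,2}:  v_{1} + v_{2} = v_{4} ; sig = ⟨2 | 1⟩
  P = {2,4}:  v_{2} + v_{4} = v_{3} ; sig = ⟨2 | 1⟩
  P = {3,5}:  v_{3} + v_{5} = v_{2} ; sig = ⟨2 | 1⟩
  P = {1,3}:  v_{1} + v_{3} = 2·v_{4} ; sig = ⟨2 | 2⟩

Hence PRS(X_Σ) =
{ ⟨2 | 0⟩,  ⟨2 | 1⟩ ×3,  ⟨2 | 2⟩ }


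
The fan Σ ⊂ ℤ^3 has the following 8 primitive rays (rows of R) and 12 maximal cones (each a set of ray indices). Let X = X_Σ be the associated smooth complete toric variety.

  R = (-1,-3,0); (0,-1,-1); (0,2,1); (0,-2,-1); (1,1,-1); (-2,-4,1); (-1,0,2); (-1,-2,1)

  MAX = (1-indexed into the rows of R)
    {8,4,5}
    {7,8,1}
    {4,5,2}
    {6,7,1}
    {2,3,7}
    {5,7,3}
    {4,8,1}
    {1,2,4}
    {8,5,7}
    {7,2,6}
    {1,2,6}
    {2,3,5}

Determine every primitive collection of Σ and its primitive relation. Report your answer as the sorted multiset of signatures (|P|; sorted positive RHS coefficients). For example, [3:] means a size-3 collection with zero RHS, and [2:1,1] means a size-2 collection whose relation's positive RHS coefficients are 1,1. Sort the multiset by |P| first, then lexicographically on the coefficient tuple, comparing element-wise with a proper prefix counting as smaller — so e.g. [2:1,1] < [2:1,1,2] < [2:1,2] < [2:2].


Σ has 12 primitive collections:

  • {3,4}:  v_{3} + v_{4} = 0  ⟹  sig = [2:]
  • {1,5}:  v_{1} + v_{5} = v_{4}  ⟹  sig = [2:1]
  • {2,8}:  v_{2} + v_{8} = v_{1}  ⟹  sig = [2:1]
  • {3,8}:  v_{3} + v_{8} = v_{7}  ⟹  sig = [2:1]
  • {4,7}:  v_{4} + v_{7} = v_{8}  ⟹  sig = [2:1]
  • {5,6}:  v_{5} + v_{6} = v_{1}  ⟹  sig = [2:1]
  • {1,3}:  v_{1} + v_{3} = v_{2} + v_{7}  ⟹  sig = [2:1,1]
  • {6,8}:  v_{6} + v_{8} = 2·v_{1} + v_{7}  ⟹  sig = [2:1,2]
  • {4,6}:  v_{4} + v_{6} = 2·v_{1}  ⟹  sig = [2:2]
  • {3,6}:  v_{3} + v_{6} = 2·v_{2} + 2·v_{7}  ⟹  sig = [2:2,2]
  • {2,5,7}:  v_{2} + v_{5} + v_{7} = 0  ⟹  sig = [3:]
  • {1,2,7}:  v_{1} + v_{2} + v_{7} = v_{6}  ⟹  sig = [3:1]

Signatures (|P|; sorted positive RHS coefficients), sorted:
{ [2:],  [2:1] ×5,  [2:1,1],  [2:1,2],  [2:2],  [2:2,2],  [3:],  [3:1] }


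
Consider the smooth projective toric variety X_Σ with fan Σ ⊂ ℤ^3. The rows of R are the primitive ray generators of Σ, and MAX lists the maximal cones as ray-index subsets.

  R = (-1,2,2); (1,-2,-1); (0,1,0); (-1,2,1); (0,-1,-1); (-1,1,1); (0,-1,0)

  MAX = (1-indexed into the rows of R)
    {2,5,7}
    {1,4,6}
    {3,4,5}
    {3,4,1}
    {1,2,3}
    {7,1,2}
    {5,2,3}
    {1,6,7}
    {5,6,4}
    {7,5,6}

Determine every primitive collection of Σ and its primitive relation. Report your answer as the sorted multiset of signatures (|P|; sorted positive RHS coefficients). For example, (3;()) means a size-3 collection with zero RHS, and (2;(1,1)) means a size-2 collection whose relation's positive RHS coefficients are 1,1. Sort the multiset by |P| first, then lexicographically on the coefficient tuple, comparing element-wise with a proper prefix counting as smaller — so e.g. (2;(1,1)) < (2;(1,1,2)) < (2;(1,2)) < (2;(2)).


Δ(Σ) — 7 vertices, 6 min non-faces:

  {2,4}:  v_{2} + v_{4} = 0  ⟹  sig = (2;())
  {3,7}:  v_{3} + v_{7} = 0  ⟹  sig = (2;())
  {1,5}:  v_{1} + v_{5} = v_{6}  ⟹  sig = (2;(1))
  {2,6}:  v_{2} + v_{6} = v_{7}  ⟹  sig = (2;(1))
  {3,6}:  v_{3} + v_{6} = v_{4}  ⟹  sig = (2;(1))
  {4,7}:  v_{4} + v_{7} = v_{6}  ⟹  sig = (2;(1))

Sorted signature multiset PRS(X):
    |P|=2: 6 collections, coeffs (), (), (1), (1), (1), (1)


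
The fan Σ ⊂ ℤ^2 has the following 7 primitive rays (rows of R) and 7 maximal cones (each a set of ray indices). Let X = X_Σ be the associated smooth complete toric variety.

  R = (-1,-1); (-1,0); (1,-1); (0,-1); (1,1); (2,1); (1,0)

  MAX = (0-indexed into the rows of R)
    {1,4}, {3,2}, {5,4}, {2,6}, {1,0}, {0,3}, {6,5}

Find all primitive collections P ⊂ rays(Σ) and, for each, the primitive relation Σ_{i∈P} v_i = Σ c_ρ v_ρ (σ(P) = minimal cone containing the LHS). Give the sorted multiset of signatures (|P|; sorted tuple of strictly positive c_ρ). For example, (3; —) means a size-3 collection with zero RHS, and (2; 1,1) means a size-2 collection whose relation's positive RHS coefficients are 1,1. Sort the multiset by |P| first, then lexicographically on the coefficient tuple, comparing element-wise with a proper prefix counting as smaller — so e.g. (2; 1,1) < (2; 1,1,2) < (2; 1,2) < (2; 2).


14 minimal non-faces of Δ(Σ) (on 7 rays):

  P = {0,4}:  v_{0} + v_{4} = 0  →  sig = (2; —)
  P = {1,6}:  v_{1} + v_{6} = 0  →  sig = (2; —)
  P = {0,5}:  v_{0} + v_{5} = v_{6}  →  sig = (2; 1)
  P = {0,6}:  v_{0} + v_{6} = v_{3}  →  sig = (2; 1)
  P = {1,2}:  v_{1} + v_{2} = v_{3}  →  sig = (2; 1)
  P = {1,3}:  v_{1} + v_{3} = v_{0}  →  sig = (2; 1)
  P = {1,5}:  v_{1} + v_{5} = v_{4}  →  sig = (2; 1)
  P = {3,4}:  v_{3} + v_{4} = v_{6}  →  sig = (2; 1)
  P = {3,6}:  v_{3} + v_{6} = v_{2}  →  sig = (2; 1)
  P = {4,6}:  v_{4} + v_{6} = v_{5}  →  sig = (2; 1)
  P = {0,2}:  v_{0} + v_{2} = 2·v_{3}  →  sig = (2; 2)
  P = {2,4}:  v_{2} + v_{4} = 2·v_{6}  →  sig = (2; 2)
  P = {3,5}:  v_{3} + v_{5} = 2·v_{6}  →  sig = (2; 2)
  P = {2,5}:  v_{2} + v_{5} = 3·v_{6}  →  sig = (2; 3)

Signatures (|P|; sorted positive RHS coefficients), sorted:
{ (2; —) ×2,  (2; 1) ×8,  (2; 2) ×3,  (2; 3) }


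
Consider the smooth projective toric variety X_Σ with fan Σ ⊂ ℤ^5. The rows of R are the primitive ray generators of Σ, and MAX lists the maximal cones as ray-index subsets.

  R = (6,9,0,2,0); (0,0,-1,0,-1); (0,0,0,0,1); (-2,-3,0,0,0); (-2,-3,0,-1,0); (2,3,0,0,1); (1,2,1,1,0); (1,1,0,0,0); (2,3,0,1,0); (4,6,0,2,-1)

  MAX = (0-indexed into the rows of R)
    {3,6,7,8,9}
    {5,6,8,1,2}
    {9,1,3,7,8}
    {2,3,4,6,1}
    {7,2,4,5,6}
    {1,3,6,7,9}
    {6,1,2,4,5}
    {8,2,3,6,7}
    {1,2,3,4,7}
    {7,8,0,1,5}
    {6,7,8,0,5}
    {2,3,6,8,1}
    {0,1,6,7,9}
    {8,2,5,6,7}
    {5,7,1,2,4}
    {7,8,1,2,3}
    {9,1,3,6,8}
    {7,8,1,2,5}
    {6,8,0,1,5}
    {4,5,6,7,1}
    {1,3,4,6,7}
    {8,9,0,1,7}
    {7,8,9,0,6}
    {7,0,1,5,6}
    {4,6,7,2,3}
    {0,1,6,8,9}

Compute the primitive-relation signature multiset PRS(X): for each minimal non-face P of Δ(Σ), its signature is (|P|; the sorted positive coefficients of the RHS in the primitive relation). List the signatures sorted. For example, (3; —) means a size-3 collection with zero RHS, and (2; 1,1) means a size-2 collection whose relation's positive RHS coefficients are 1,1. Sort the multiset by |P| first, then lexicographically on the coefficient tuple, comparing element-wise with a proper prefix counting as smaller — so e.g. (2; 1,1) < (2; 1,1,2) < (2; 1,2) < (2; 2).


Minimal non-faces — 10 found among 10 rays, 26 max cones:

  • {4,8}:  v_{4} + v_{8} = 0  →  sig = (2; —)
  • {3,5}:  v_{3} + v_{5} = v_{2}  →  sig = (2; 1)
  • {5,9}:  v_{5} + v_{9} = v_{0}  →  sig = (2; 1)
  • {4,9}:  v_{4} + v_{9} = v_{1} + v_{6} + v_{7}  →  sig = (2; 1,1,1)
  • {0,4}:  v_{0} + v_{4} = v_{1} + v_{5} + v_{6} + v_{7}  →  sig = (2; 1,1,1,1)
  • {0,2}:  v_{0} + v_{2} = v_{5} + 2·v_{8}  →  sig = (2; 1,2)
  • {0,3}:  v_{0} + v_{3} = 2·v_{8}  →  sig = (2; 2)
  • {2,9}:  v_{2} + v_{9} = 2·v_{8}  →  sig = (2; 2)
  • {1,2,6,7}:  v_{1} + v_{2} + v_{6} + v_{7} = v_{8}  →  sig = (4; 1)
  • {1,6,7,8}:  v_{1} + v_{6} + v_{7} + v_{8} = v_{9}  →  sig = (4; 1)

Hence PRS(X_Σ) =
[(2; —), (2; 1), (2; 1), (2; 1,1,1), (2; 1,1,1,1), (2; 1,2), (2; 2), (2; 2), (4; 1), (4; 1)]


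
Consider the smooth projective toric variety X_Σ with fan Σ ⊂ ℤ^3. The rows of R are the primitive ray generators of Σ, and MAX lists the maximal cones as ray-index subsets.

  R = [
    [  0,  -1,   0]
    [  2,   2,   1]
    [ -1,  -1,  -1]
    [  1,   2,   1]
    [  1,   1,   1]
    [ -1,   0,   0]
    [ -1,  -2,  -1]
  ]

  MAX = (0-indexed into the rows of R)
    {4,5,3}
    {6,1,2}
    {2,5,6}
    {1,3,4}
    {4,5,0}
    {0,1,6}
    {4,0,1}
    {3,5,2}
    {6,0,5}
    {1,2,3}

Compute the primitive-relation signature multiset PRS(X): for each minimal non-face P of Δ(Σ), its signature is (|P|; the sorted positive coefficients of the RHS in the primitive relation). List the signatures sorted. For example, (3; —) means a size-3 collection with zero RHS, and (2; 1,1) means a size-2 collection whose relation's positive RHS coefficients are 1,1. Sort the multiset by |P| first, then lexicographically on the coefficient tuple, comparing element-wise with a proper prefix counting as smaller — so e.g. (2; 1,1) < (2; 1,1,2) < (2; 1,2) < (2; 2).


Minimal non-faces — 6 found among 7 rays, 10 max cones:

  P = {2,4}:  v_{2} + v_{4} = 0 ; sig = (2; —)
  P = {3,6}:  v_{3} + v_{6} = 0 ; sig = (2; —)
  P = {0,2}:  v_{0} + v_{2} = v_{6} ; sig = (2; 1)
  P = {0,3}:  v_{0} + v_{3} = v_{4} ; sig = (2; 1)
  P = {1,5}:  v_{1} + v_{5} = v_{3} ; sig = (2; 1)
  P = {4,6}:  v_{4} + v_{6} = v_{0} ; sig = (2; 1)

Hence PRS(X_Σ) =
[(2; —), (2; —), (2; 1), (2; 1), (2; 1), (2; 1)]
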